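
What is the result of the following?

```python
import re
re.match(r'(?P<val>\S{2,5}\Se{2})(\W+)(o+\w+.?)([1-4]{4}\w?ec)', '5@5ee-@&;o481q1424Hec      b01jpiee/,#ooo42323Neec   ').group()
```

With `match`, the pattern is implicitly anchored at the beginning.
The match spans [0:21] → '5@5ee-@&;o481q1424Hec'.

'5@5ee-@&;o481q1424Hec'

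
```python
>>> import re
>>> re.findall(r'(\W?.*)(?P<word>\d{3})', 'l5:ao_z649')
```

Pattern: optionally a non-word character, then zero or more of any character (captured); then exactly 3 of a digit (captured as 'word').
Walking the string: at [0:10] match 'l5:ao_z649', groups = ('l5:ao_z', '649').
Multiple groups make `findall` return tuples — one 2-tuple for the one match.

[('l5:ao_z', '649')]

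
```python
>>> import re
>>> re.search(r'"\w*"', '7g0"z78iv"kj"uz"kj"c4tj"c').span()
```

`search` walks the string left to right and returns the first match it finds.
The match spans [3:10] → '"z78iv"'.

(3, 10)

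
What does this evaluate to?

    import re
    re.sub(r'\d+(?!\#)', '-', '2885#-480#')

The negative lookahead/lookbehind blocks any match where the forbidden context is present.
Matches: at [0:3] → '288'; at [6:8] → '48'.
Every occurrence is swapped for '-'.

'-5#--0#'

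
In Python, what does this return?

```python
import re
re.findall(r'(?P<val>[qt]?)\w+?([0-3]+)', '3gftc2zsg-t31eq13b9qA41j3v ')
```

[('', '2'), ('t', '1'), ('', '13'), ('', '1'), ('', '3')]

The `?` after the quantifier makes it lazy — it takes as little as possible before letting the rest of the pattern try.
With 2 capturing groups, `findall` returns a 2-tuple per match.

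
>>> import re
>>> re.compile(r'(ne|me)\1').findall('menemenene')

The backreference `\1` re-matches whatever the first group consumed, character for character.
Scanning left to right: at [6:10] match 'nene', group 1 = 'ne'.
`findall` collects group 1 from the one match (1 total).

['ne']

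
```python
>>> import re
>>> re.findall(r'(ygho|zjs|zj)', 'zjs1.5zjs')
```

Alternation isn't longest-match — the leftmost alternative that fits at this position is chosen.
One capturing group, so `findall` returns just the captured substring from each match — 2 in all.

['zjs', 'zjs']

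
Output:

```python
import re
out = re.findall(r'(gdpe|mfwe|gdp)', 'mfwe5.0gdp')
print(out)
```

['mfwe', 'gdp']

Scanning left to right: at [0:4] match 'mfwe', group 1 = 'mfwe'; at [7:10] match 'gdp', group 1 = 'gdp'.
With a single group, `findall` returns only what that group captured — 2 items.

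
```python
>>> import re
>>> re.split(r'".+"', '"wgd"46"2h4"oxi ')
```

Matches to split on: at [0:12] → '"wgd"46"2h4"'.
`split` removes every match and returns the 2 fragments in between.

['', 'oxi ']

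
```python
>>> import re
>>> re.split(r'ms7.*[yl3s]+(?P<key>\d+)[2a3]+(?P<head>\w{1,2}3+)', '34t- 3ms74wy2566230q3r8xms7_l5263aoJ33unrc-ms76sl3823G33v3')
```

Pattern: the literal 'ms7', then zero or more of any character, then one or more of one of [yl3s]; then one or more of a digit (captured as 'key'); then one or more of one of [2a3]; then 1 to 2 of a word character, then one or more of the literal '3' (captured as 'head').
Matches to split on: at [6:56] → 'ms74wy2566230q3r8xms7_l5263aoJ33unrc-ms76sl3823G33'.
Because the pattern has a capturing group, `split` also inserts each captured text between the pieces.

['34t- 3', '82', 'G33', 'v3']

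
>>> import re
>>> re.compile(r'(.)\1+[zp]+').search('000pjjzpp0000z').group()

'000p'

The backreference `\1` re-matches whatever the first group consumed, character for character.
`re.search` tries every starting position until one works.
The match spans [0:4] → '000p'.
Captured: group 1 = '0'.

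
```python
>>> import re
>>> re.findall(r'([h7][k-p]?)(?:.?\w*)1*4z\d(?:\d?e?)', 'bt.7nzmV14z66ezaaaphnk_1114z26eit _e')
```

['7n']

One capturing group, so `findall` returns just the captured substring from the one match — 1 in all.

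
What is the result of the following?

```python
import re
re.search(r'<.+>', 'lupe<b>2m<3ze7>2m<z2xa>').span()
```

(4, 23)

The match spans [4:23] → '<b>2m<3ze7>2m<z2xa>'.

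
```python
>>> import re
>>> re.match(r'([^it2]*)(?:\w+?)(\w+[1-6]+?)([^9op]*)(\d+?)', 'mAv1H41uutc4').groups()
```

('mAv1', '41', 'uutc', '4')

The match spans [0:12] → 'mAv1H41uutc4'.
Captured: group 1 = 'mAv1', group 2 = '41', group 3 = 'uutc', group 4 = '4'.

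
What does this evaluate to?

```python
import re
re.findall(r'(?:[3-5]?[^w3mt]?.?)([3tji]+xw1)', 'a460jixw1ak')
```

Pattern: optionally a character in [3-5], then optionally any character except [w3mt], then optionally any character (non-capturing group); then one or more of one of [3tji], then the literal 'xw1' (captured).
Because there's exactly one group, `findall` drops the full match and keeps group 1 from the one hit.

['jixw1']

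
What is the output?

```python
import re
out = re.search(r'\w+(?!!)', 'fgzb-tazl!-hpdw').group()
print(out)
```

fgzb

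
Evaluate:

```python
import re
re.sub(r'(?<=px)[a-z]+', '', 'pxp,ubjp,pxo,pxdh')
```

The lookaround is zero-width — it requires the adjacent text to match without consuming it, so the asserted text isn't part of the match.
`sub` substitutes '' at each match site.

'px,ubjp,px,px'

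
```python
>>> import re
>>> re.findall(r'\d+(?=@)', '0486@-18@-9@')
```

The `(?=…)`/`(?<=…)` assertion just peeks at neighbouring text; it doesn't advance the match position.
Walking the string: at [0:4] → '0486'; at [6:8] → '18'; at [10:11] → '9'.
With no groups in the pattern, `findall` gives back each whole match — 3 here.

['0486', '18', '9']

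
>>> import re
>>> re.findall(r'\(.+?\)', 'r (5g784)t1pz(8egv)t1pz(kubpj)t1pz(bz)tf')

['(5g784)', '(8egv)', '(kubpj)', '(bz)']

Walking the string: at [2:9] → '(5g784)'; at [13:19] → '(8egv)'; at [23:30] → '(kubpj)'; at [34:38] → '(bz)'.
`findall` yields the raw match text (4 of them) because the pattern has no groups.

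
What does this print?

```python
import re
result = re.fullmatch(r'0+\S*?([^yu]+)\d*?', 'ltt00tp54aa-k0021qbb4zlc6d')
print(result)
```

`re.fullmatch` is like wrapping the pattern in `^…$` (in single-line mode).
Here there's no way to consume every character, so the call returns None.

None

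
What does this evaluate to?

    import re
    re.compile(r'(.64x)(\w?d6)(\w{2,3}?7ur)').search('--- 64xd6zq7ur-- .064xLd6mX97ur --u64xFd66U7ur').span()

(3, 14)

This matches any character, then the literal '64x' (captured); then optionally a word character, then the literal 'd6' (captured); then 2 to 3 of a word character (lazy), then the literal '7ur' (captured).
`re.search` scans for the first position where the pattern succeeds.
The match spans [3:14] → ' 64xd6zq7ur'.
Captured: group 1 = ' 64x', group 2 = 'd6', group 3 = 'zq7ur'.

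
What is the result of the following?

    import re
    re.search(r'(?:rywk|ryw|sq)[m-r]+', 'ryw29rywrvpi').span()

(5, 9)

The match spans [5:9] → 'rywr'.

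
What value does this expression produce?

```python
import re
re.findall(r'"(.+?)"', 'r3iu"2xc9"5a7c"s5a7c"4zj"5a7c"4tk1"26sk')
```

['2xc9', 's5a7c', '5a7c']

The `?` after the quantifier makes it lazy — it takes as little as possible before letting the rest of the pattern try.
Matches: at [4:10] match '"2xc9"', group 1 = '2xc9'; at [14:21] match '"s5a7c"', group 1 = 's5a7c'; at [24:30] match '"5a7c"', group 1 = '5a7c'.
Because there's exactly one group, `findall` drops the full match and keeps group 1 from each hit.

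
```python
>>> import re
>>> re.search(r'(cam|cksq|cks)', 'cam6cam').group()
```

The match spans [0:3] → 'cam'.

'cam'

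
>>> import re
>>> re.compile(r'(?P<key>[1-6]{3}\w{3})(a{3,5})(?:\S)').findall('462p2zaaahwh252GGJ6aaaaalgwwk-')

The pattern matches exactly 3 of a character in [1-6], then exactly 3 of a word character (captured as 'key'); then 3 to 5 of a literal 'a' (captured); then a non-whitespace character (non-capturing group).
Scanning left to right: at [0:10] match '462p2zaaah', groups = ('462p2z', 'aaa').
With 2 capturing groups, `findall` returns a 2-tuple per match.

[('462p2z', 'aaa')]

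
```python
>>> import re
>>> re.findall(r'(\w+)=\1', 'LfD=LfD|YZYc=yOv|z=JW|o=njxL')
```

['LfD']

After group 1 captures some text, `\1` only succeeds where that same text appears again.
Matches: at [0:7] match 'LfD=LfD', group 1 = 'LfD'.
`findall` collects group 1 from the one match (1 total).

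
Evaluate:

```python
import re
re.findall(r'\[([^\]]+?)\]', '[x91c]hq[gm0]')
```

['x91c', 'gm0']

Walking the string: at [0:6] match '[x91c]', group 1 = 'x91c'; at [8:13] match '[gm0]', group 1 = 'gm0'.
With a single group, `findall` returns only what that group captured — 2 items.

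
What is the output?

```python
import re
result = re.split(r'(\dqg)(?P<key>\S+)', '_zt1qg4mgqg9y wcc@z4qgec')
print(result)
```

The pattern matches a digit, then the literal 'qg' (captured); then one or more of a non-whitespace character (captured as 'key').
With a capturing group present, the delimiter's captured portion is kept in the result list.

['_zt', '1qg', '4mgqg9y', ' wcc@z', '4qg', 'ec', '']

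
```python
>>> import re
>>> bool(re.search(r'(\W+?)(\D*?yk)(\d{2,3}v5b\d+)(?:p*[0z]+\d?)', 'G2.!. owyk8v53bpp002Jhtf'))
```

False

The pattern matches one or more of a non-word character (lazy) (captured); then zero or more of a non-digit (lazy), then the literal 'yk' (captured); then 2 to 3 of a digit, then the literal 'v5b', then one or more of a digit (captured); then zero or more of the literal 'p', then one or more of one of [0z], then optionally a digit (non-capturing group).
Here no position works, so the call returns None, and `bool(None)` is False.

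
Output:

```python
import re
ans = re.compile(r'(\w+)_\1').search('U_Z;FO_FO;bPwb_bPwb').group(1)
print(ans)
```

FO

`\1` has to match the exact text group 1 already captured.
`search` walks the string left to right and returns the first match it finds.
The match spans [4:9] → 'FO_FO'.
Captured: group 1 = 'FO'.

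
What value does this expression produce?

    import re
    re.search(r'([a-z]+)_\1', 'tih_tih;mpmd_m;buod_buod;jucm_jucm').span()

(0, 7)

After group 1 captures some text, `\1` only succeeds where that same text appears again.
The match spans [0:7] → 'tih_tih'.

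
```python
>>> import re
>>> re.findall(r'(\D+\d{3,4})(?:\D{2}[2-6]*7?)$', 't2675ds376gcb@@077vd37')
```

Pattern: one or more of a non-digit, then 3 to 4 of a digit (captured); then exactly 2 of a non-digit, then zero or more of a character in [2-6], then optionally the literal '7' (non-capturing group); then anchored at the end.
`findall` collects group 1 from the one match (1 total).

['gcb@@077']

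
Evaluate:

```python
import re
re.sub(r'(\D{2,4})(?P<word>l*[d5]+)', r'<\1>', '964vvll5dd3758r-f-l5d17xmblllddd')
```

Pattern: 2 to 4 of a non-digit (captured); then zero or more of the literal 'l', then one or more of one of [d5] (captured as 'word').
Matches: at [3:10] → 'vvll5dd'; at [14:21] → 'r-f-l5d'; at [23:32] → 'xmblllddd'.
`\1` in the replacement pulls in group 1's text for each match.

'964<vvll>3758<r-f->17<xmbl>'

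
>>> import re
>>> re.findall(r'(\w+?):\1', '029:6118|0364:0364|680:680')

`\1` has to match the exact text group 1 already captured.
Scanning left to right: at [9:18] match '0364:0364', group 1 = '0364'; at [19:26] match '680:680', group 1 = '680'.
`findall` collects group 1 from each match (2 total).

['0364', '680']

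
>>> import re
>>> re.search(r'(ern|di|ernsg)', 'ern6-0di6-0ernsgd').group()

`re.search` tries every starting position until one works.
The match spans [0:3] → 'ern'.
Captured: group 1 = 'ern'.

'ern'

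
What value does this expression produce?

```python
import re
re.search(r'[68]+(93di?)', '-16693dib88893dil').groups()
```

('93di',)

This matches one or more of one of [68]; then the literal '93d', then optionally a literal 'i' (captured).
`re.search` scans for the first position where the pattern succeeds.
The match spans [2:8] → '6693di'.
Captured: group 1 = '93di'.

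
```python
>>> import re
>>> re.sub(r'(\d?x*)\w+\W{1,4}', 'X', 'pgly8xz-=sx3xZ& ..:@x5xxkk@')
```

'XX:@X'

Every occurrence is swapped for 'X'.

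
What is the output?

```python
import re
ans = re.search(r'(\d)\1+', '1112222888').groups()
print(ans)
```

('1',)

A backreference is literal: `\1` must see the identical characters the first group matched.
`search` walks the string left to right and returns the first match it finds.
The match spans [0:3] → '111'.
Captured: group 1 = '1'.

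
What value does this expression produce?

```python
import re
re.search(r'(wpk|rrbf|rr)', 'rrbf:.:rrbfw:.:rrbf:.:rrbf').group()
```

'rrbf'

`|` is ordered: at each position the engine commits to the first alternative that works.
`re.search` tries every starting position until one works.
The match spans [0:4] → 'rrbf'.
Captured: group 1 = 'rrbf'.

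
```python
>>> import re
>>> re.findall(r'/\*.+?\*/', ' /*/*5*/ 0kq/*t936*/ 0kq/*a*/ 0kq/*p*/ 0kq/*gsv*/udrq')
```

Matches: at [1:8] → '/*/*5*/'; at [12:20] → '/*t936*/'; at [24:29] → '/*a*/'; at [33:38] → '/*p*/'; at [42:49] → '/*gsv*/'.
Since nothing is captured, `findall` lists the 5 matched substrings directly.

['/*/*5*/', '/*t936*/', '/*a*/', '/*p*/', '/*gsv*/']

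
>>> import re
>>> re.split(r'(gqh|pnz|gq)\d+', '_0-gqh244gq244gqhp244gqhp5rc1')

Matches to split on: at [3:9] → 'gqh244'; at [9:14] → 'gq244'.
The group in the pattern means `split` returns the separators' captures alongside the pieces.

['_0-', 'gqh', '', 'gq', 'gqhp244gqhp5rc1']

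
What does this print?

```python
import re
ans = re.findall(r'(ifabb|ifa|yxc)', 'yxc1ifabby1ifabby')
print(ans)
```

['yxc', 'ifabb', 'ifabb']

Alternation tries branches left to right and keeps the first one that lets the overall match succeed at that position.
Scanning left to right: at [0:3] match 'yxc', group 1 = 'yxc'; at [4:9] match 'ifabb', group 1 = 'ifabb'; at [11:16] match 'ifabb', group 1 = 'ifabb'.
With a single group, `findall` returns only what that group captured — 3 items.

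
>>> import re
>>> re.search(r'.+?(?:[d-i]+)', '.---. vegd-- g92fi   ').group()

'.---. vegd'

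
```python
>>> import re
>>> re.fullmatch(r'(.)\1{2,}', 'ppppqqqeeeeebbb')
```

For `fullmatch`, every character of the input must be accounted for by the pattern.
Here there's no way to consume every character, so the call returns None.

None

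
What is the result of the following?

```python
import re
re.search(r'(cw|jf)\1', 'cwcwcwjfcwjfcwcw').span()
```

(0, 4)

The backreference `\1` re-matches whatever the first group consumed, character for character.
`re.search` tries every starting position until one works.
The match spans [0:4] → 'cwcw'.
Captured: group 1 = 'cw'.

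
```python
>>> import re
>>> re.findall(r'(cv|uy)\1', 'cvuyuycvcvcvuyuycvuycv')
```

['uy', 'cv', 'uy']

The backreference `\1` re-matches whatever the first group consumed, character for character.
Scanning left to right: at [2:6] match 'uyuy', group 1 = 'uy'; at [6:10] match 'cvcv', group 1 = 'cv'; at [12:16] match 'uyuy', group 1 = 'uy'.
With a single group, `findall` returns only what that group captured — 3 items.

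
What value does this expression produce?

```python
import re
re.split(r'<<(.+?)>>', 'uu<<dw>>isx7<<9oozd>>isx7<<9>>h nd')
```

['uu', 'dw', 'isx7', '9oozd', 'isx7', '9', 'h nd']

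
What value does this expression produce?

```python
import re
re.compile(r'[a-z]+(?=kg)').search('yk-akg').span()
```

(3, 4)

Because the assertion is zero-width, the text it checks is not consumed and won't appear in the result.
Unlike `match`, `search` isn't anchored — it looks for the pattern anywhere in the string.
The match spans [3:4] → 'a'.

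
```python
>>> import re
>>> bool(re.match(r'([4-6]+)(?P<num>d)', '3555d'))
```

False

With `match`, the pattern is implicitly anchored at the beginning.
Here the pattern fails at index 0, so the call returns None, and `bool(None)` is False.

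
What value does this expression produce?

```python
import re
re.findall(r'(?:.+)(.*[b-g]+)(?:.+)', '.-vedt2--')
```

['d']

Pattern: one or more of any character (non-capturing group); then zero or more of any character, then one or more of a character in [b-g] (captured); then one or more of any character (non-capturing group).
Walking the string: at [0:9] match '.-vedt2--', group 1 = 'd'.
With a single group, `findall` returns only what that group captured — 1 item.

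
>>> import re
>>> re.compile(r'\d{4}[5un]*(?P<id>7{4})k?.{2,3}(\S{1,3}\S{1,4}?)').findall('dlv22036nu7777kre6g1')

The pattern matches exactly 4 of a digit, then zero or more of one of [5un]; then exactly 4 of a literal '7' (captured as 'id'); then optionally a literal 'k', then 2 to 3 of any character; then 1 to 3 of a non-whitespace character, then 1 to 4 of a non-whitespace character (lazy) (captured).
Matches: at [4:20] match '2036nu7777kre6g1', groups = ('7777', 'g1').
2 groups means the one result is a tuple of 2 captured strings — 1 here.

[('7777', 'g1')]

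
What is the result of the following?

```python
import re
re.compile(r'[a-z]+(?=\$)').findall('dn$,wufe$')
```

The lookaround is zero-width — it requires the adjacent text to match without consuming it, so the asserted text isn't part of the match.
Walking the string: at [0:2] → 'dn'; at [4:8] → 'wufe'.
With no groups in the pattern, `findall` gives back each whole match — 2 here.

['dn', 'wufe']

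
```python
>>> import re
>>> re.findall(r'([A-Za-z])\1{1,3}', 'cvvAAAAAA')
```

`\1` has to match the exact text group 1 already captured.
Walking the string: at [1:3] match 'vv', group 1 = 'v'; at [3:7] match 'AAAA', group 1 = 'A'; at [7:9] match 'AA', group 1 = 'A'.
With a single group, `findall` returns only what that group captured — 3 items.

['v', 'A', 'A']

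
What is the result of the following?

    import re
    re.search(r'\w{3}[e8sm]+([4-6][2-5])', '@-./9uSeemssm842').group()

'9uSeemssm842'

This matches exactly 3 of a word character; then one or more of one of [e8sm]; then a character in [4-6], then a character in [2-5] (captured).
`re.search` tries every starting position until one works.
The match spans [4:16] → '9uSeemssm842'.
Captured: group 1 = '42'.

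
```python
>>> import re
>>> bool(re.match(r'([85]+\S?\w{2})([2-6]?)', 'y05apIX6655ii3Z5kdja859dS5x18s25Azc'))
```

The pattern matches one or more of one of [85], then optionally a non-whitespace character, then exactly 2 of a word character (captured); then optionally a character in [2-6] (captured).
`re.match` won't scan ahead — the pattern has to work from the very first character.
Here the string doesn't start with a match, so the call returns None, and `bool(None)` is False.

False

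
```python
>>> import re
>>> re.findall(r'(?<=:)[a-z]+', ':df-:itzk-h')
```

['df', 'itzk']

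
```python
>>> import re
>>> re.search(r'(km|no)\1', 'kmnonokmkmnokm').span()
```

(2, 6)

The backreference `\1` re-matches whatever the first group consumed, character for character.
The match spans [2:6] → 'nono'.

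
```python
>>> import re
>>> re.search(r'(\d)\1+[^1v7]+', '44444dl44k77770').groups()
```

('4',)

The match spans [0:10] → '44444dl44k'.
Captured: group 1 = '4'.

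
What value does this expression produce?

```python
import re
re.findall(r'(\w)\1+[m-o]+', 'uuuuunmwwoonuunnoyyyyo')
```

After group 1 captures some text, `\1` only succeeds where that same text appears again.
Scanning left to right: at [0:7] match 'uuuuunm', group 1 = 'u'; at [7:12] match 'wwoon', group 1 = 'w'; at [12:17] match 'uunno', group 1 = 'u'; at [17:22] match 'yyyyo', group 1 = 'y'.
With a single group, `findall` returns only what that group captured — 4 items.

['u', 'w', 'u', 'y']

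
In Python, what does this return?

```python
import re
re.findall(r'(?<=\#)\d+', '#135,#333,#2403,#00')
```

['135', '333', '2403', '00']

Lookahead/lookbehind check context without consuming it, so the matched span excludes the asserted characters.
Scanning left to right: at [1:4] → '135'; at [6:9] → '333'; at [11:15] → '2403'; at [17:19] → '00'.
Since nothing is captured, `findall` lists the 4 matched substrings directly.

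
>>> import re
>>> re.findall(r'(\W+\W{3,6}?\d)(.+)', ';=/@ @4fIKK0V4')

[(';=/@ @4', 'fIKK0V4')]

Multiple groups make `findall` return tuples — one 2-tuple for the one match.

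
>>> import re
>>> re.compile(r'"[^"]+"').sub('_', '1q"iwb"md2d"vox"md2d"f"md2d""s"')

Matches: at [2:7] → '"iwb"'; at [11:16] → '"vox"'; at [20:23] → '"f"'; at [28:31] → '"s"'.
Every occurrence is swapped for '_'.

'1q_md2d_md2d_md2d"_'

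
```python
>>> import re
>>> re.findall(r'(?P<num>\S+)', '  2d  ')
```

The pattern matches one or more of a non-whitespace character (captured as 'num').
Scanning left to right: at [2:4] match '2d', group 1 = '2d'.
Because there's exactly one group, `findall` drops the full match and keeps group 1 from the one hit.

['2d']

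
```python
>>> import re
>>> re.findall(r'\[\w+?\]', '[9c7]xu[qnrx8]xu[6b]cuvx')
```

['[9c7]', '[qnrx8]', '[6b]']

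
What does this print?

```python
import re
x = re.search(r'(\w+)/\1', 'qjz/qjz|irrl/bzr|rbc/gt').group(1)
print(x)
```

qjz

After group 1 captures some text, `\1` only succeeds where that same text appears again.
`re.search` tries every starting position until one works.
The match spans [0:7] → 'qjz/qjz'.
Captured: group 1 = 'qjz'.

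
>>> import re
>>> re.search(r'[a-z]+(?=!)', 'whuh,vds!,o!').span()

(5, 8)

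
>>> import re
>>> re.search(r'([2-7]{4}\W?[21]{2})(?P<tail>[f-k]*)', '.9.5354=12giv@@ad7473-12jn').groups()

('5354=12', 'gi')

The match spans [3:12] → '5354=12gi'.
Captured: group 1 = '5354=12', group 2 = 'gi'.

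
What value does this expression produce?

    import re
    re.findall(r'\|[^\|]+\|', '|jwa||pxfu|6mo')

['|jwa|', '|pxfu|']

Since nothing is captured, `findall` lists the 2 matched substrings directly.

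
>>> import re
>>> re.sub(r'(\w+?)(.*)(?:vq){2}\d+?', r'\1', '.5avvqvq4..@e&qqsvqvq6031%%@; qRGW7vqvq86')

'.56'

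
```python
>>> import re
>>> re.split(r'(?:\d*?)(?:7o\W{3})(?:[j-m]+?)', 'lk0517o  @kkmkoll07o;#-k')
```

Pattern: zero or more of a digit (lazy) (non-capturing group); then the literal '7o', then exactly 3 of a non-word character (non-capturing group); then one or more of a character in [j-m] (lazy) (non-capturing group).
Because the quantifier is non-greedy, it stops expanding at the earliest point where the rest of the pattern can succeed.
Matches to split on: at [2:11] → '0517o  @k'; at [17:24] → '07o;#-k'.
Splitting on the pattern gives 3 pieces.

['lk', 'kmkoll', '']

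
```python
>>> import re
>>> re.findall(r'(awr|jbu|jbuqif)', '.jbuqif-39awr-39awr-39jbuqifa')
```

Branches in `(...|...)` are attempted left-to-right; the first branch that allows the whole pattern to succeed is taken.
One capturing group, so `findall` returns just the captured substring from each match — 4 in all.

['jbu', 'awr', 'awr', 'jbu']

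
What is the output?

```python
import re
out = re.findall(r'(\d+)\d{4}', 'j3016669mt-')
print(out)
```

['301']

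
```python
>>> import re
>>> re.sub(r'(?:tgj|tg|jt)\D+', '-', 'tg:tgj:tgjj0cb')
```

'-0cb'

Every occurrence is swapped for '-'.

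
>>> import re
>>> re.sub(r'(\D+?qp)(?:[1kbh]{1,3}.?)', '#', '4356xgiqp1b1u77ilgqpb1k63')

The pattern matches one or more of a non-digit (lazy), then the literal 'qp' (captured); then 1 to 3 of one of [1kbh], then optionally any character (non-capturing group).
Matches: at [4:13] → 'xgiqp1b1u'; at [15:24] → 'ilgqpb1k6'.
`sub` substitutes '#' at each match site.

'4356#77#3'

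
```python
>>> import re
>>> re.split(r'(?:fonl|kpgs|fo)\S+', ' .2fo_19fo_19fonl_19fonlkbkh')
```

Matches to split on: at [3:28] → 'fo_19fo_19fonl_19fonlkbkh'.
Splitting on the pattern gives 2 pieces.

[' .2', '']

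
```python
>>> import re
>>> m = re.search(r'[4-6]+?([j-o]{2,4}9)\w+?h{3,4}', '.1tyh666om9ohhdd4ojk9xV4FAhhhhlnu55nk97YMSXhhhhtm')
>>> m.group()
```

'666om9ohhdd4ojk9xV4FAhhhh'

The `?` after the quantifier makes it lazy — it takes as little as possible before letting the rest of the pattern try.
The match spans [5:30] → '666om9ohhdd4ojk9xV4FAhhhh'.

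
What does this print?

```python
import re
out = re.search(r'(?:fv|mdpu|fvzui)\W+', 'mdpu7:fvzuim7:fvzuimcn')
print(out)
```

Here no position works, so the call returns None.

None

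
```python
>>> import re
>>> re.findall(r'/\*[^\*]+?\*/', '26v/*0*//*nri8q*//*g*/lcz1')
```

['/*0*/', '/*nri8q*/', '/*g*/']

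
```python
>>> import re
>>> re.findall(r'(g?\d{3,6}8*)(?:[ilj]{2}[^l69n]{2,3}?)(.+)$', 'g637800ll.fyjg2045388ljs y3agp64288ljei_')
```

Because the quantifier is non-greedy, it stops expanding at the earliest point where the rest of the pattern can succeed.
With 2 capturing groups, `findall` returns a 2-tuple per match.

[('g637800', 'yjg2045388ljs y3agp64288ljei_')]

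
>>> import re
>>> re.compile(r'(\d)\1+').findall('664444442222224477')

After group 1 captures some text, `\1` only succeeds where that same text appears again.
Because there's exactly one group, `findall` drops the full match and keeps group 1 from each hit.

['6', '4', '2', '4', '7']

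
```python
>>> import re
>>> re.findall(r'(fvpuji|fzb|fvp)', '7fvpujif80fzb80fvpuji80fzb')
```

`|` is ordered: at each position the engine commits to the first alternative that works.
Walking the string: at [1:7] match 'fvpuji', group 1 = 'fvpuji'; at [10:13] match 'fzb', group 1 = 'fzb'; at [15:21] match 'fvpuji', group 1 = 'fvpuji'; at [23:26] match 'fzb', group 1 = 'fzb'.
One capturing group, so `findall` returns just the captured substring from each match — 4 in all.

['fvpuji', 'fzb', 'fvpuji', 'fzb']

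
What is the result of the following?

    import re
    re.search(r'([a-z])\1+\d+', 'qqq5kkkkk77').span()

(0, 4)

After group 1 captures some text, `\1` only succeeds where that same text appears again.
`re.search` scans for the first position where the pattern succeeds.
The match spans [0:4] → 'qqq5'.
Captured: group 1 = 'q'.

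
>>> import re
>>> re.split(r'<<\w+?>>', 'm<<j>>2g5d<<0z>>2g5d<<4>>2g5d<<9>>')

['m', '2g5d', '2g5d', '2g5d', '']

Matches to split on: at [1:6] → '<<j>>'; at [10:16] → '<<0z>>'; at [20:25] → '<<4>>'; at [29:34] → '<<9>>'.
Splitting on the pattern gives 5 pieces.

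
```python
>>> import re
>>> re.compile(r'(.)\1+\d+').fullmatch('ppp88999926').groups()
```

After group 1 captures some text, `\1` only succeeds where that same text appears again.
`re.fullmatch` requires the pattern to consume the entire string.
The match spans [0:11] → 'ppp88999926'.
Captured: group 1 = 'p'.

('p',)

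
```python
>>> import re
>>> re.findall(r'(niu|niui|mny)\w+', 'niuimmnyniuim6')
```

['niu']

The regex engine tests alternatives in the order written; an earlier branch that matches wins even if a later one would match more.
`findall` collects group 1 from the one match (1 total).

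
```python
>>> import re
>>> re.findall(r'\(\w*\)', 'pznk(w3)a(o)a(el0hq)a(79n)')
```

Scanning left to right: at [4:8] → '(w3)'; at [9:12] → '(o)'; at [13:20] → '(el0hq)'; at [21:26] → '(79n)'.
Since nothing is captured, `findall` lists the 4 matched substrings directly.

['(w3)', '(o)', '(el0hq)', '(79n)']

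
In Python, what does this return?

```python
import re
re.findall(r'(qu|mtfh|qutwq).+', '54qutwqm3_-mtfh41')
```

Alternation tries branches left to right and keeps the first one that lets the overall match succeed at that position.
Scanning left to right: at [2:17] match 'qutwqm3_-mtfh41', group 1 = 'qu'.
Because there's exactly one group, `findall` drops the full match and keeps group 1 from the one hit.

['qu']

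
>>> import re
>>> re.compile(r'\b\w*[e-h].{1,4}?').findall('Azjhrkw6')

['Azjhr']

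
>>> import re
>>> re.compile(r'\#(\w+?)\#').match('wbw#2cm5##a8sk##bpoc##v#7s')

None

`re.match` won't scan ahead — the pattern has to work from the very first character.
Here position 0 doesn't satisfy it, so the call returns None.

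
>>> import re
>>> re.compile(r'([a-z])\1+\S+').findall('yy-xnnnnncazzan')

After group 1 captures some text, `\1` only succeeds where that same text appears again.
Scanning left to right: at [0:15] match 'yy-xnnnnncazzan', group 1 = 'y'.
With a single group, `findall` returns only what that group captured — 1 item.

['y']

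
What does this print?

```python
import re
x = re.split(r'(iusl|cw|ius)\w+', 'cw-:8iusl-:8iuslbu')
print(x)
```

Alternation tries branches left to right and keeps the first one that lets the overall match succeed at that position.
Matches to split on: at [5:9] → 'iusl'; at [12:18] → 'iuslbu'.
With a capturing group present, the delimiter's captured portion is kept in the result list.

['cw-:8', 'ius', '-:8', 'iusl', '']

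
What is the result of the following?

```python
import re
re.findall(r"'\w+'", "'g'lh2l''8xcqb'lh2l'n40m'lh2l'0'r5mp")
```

["'g'", "'8xcqb'", "'n40m'", "'0'"]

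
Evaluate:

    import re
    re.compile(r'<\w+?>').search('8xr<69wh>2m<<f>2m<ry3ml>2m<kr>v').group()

'<69wh>'

`re.search` scans for the first position where the pattern succeeds.
The match spans [3:9] → '<69wh>'.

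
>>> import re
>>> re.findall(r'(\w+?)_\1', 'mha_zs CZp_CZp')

`\1` is not a pattern — it's the concrete string captured by group 1, re-applied verbatim.
Scanning left to right: at [7:14] match 'CZp_CZp', group 1 = 'CZp'.
Because there's exactly one group, `findall` drops the full match and keeps group 1 from the one hit.

['CZp']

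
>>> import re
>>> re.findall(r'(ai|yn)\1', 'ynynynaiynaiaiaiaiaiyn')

['yn', 'ai', 'ai']

`\1` has to match the exact text group 1 already captured.
Matches: at [0:4] match 'ynyn', group 1 = 'yn'; at [10:14] match 'aiai', group 1 = 'ai'; at [14:18] match 'aiai', group 1 = 'ai'.
Because there's exactly one group, `findall` drops the full match and keeps group 1 from each hit.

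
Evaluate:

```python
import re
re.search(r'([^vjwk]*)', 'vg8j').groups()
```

The pattern matches zero or more of any character except [vjwk] (captured).
`search` walks the string left to right and returns the first match it finds.
The match spans [0:0] → ''.
Captured: group 1 = ''.

('',)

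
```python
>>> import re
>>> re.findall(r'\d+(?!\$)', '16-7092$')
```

['16', '709']

`(?!…)`/`(?<!…)` only lets a position through if the neighbouring text does NOT match; no characters are consumed.
`findall` yields the raw match text (2 of them) because the pattern has no groups.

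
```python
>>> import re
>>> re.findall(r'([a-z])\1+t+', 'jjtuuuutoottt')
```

['j', 'u', 'o']

A backreference is literal: `\1` must see the identical characters the first group matched.
Matches: at [0:3] match 'jjt', group 1 = 'j'; at [3:8] match 'uuuut', group 1 = 'u'; at [8:13] match 'oottt', group 1 = 'o'.
Because there's exactly one group, `findall` drops the full match and keeps group 1 from each hit.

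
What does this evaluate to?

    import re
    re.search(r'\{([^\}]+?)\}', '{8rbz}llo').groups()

`re.search` tries every starting position until one works.
The match spans [0:6] → '{8rbz}'.
Captured: group 1 = '8rbz'.

('8rbz',)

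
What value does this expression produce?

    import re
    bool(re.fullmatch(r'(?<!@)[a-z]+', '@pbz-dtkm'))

The negative lookaround is zero-width — it rules out positions where the adjacent text would match, without consuming anything.
`re.fullmatch` is like wrapping the pattern in `^…$` (in single-line mode).
Here there's no way to consume every character, so the call returns None, and `bool(None)` is False.

False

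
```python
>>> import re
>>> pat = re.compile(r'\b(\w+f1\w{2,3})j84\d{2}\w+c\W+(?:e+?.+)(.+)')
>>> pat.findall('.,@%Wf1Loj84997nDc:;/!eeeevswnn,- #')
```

[('Wf1Lo', '#')]

The pattern matches a word boundary (`\b`, zero-width); then one or more of a word character, then the literal 'f1', then 2 to 3 of a word character (captured); then the literal 'j84', then exactly 2 of a digit, then one or more of a word character; then the literal 'c', then one or more of a non-word character; then one or more of the literal 'e' (lazy), then one or more of any character (non-capturing group); then one or more of any character (captured).
Multiple groups make `findall` return tuples — one 2-tuple for the one match.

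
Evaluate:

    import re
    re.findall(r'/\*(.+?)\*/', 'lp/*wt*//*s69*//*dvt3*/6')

['wt', 's69', 'dvt3']

A `+?`/`*?`/`{m,n}?` starts at its minimum and grows only as far as needed for what follows to match.
Because there's exactly one group, `findall` drops the full match and keeps group 1 from each hit.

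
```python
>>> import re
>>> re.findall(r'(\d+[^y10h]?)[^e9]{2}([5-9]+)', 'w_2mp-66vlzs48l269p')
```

Pattern: one or more of a digit, then optionally any character except [y10h] (captured); then exactly 2 of any character except [e9]; then one or more of a character in [5-9] (captured).
Scanning left to right: at [2:8] match '2mp-66', groups = ('2m', '66'); at [12:18] match '48l269', groups = ('48l', '9').
Multiple groups make `findall` return tuples — one 2-tuple for each match.

[('2m', '66'), ('48l', '9')]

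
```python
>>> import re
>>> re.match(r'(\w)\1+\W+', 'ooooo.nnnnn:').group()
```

'ooooo.'

With `match`, the pattern is implicitly anchored at the beginning.
The match spans [0:6] → 'ooooo.'.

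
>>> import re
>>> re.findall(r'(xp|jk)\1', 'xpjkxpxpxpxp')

['xp', 'xp']

`\1` is not a pattern — it's the concrete string captured by group 1, re-applied verbatim.
Matches: at [4:8] match 'xpxp', group 1 = 'xp'; at [8:12] match 'xpxp', group 1 = 'xp'.
Because there's exactly one group, `findall` drops the full match and keeps group 1 from each hit.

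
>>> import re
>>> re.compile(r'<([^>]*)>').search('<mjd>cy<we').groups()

The match spans [0:5] → '<mjd>'.
Captured: group 1 = 'mjd'.

('mjd',)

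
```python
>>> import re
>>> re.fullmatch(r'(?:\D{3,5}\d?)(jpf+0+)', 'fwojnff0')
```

`re.fullmatch` is like wrapping the pattern in `^…$` (in single-line mode).
Here there's no way to consume every character, so the call returns None.

None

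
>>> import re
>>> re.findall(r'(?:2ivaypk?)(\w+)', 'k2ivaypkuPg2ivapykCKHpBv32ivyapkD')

This matches the literal '2iv', then the literal 'ayp', then optionally a literal 'k' (non-capturing group); then one or more of a word character (captured).
Walking the string: at [1:33] match '2ivaypkuPg2ivapykCKHpBv32ivyapkD', group 1 = 'uPg2ivapykCKHpBv32ivyapkD'.
One capturing group, so `findall` returns just the captured substring from the one match — 1 in all.

['uPg2ivapykCKHpBv32ivyapkD']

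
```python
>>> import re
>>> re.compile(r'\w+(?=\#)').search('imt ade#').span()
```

The lookaround is zero-width — it requires the adjacent text to match without consuming it, so the asserted text isn't part of the match.
The match spans [4:7] → 'ade'.

(4, 7)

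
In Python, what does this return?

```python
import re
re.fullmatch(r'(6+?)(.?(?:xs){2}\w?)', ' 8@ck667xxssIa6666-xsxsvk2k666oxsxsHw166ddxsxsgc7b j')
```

Pattern: one or more of a literal '6' (lazy) (captured); then optionally any character, then the literal 'xs' repeated 2 times, then optionally a word character (captured).
`fullmatch` succeeds only if the pattern covers the string from start to end.
Here the pattern can't cover the whole string, so the call returns None.

None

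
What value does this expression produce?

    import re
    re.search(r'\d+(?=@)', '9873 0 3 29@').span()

Because the assertion is zero-width, the text it checks is not consumed and won't appear in the result.
The match spans [9:11] → '29'.

(9, 11)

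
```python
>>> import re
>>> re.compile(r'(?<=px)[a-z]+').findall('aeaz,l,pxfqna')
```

The lookaround is zero-width — it requires the adjacent text to match without consuming it, so the asserted text isn't part of the match.
Matches: at [9:13] → 'fqna'.
Since nothing is captured, `findall` lists the 1 matched substring directly.

['fqna']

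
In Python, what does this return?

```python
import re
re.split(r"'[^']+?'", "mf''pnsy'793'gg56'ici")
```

["mf'", '793', 'ici']

Matches to split on: at [3:9] → "'pnsy'"; at [12:18] → "'gg56'".
`split` removes every match and returns the 3 fragments in between.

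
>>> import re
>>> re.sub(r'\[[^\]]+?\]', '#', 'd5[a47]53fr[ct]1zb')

'd5#53fr#1zb'

Matches: at [2:7] → '[a47]'; at [11:15] → '[ct]'.
Every occurrence is swapped for '#'.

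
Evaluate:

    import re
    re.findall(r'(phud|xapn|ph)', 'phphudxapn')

The regex engine tests alternatives in the order written; an earlier branch that matches wins even if a later one would match more.
One capturing group, so `findall` returns just the captured substring from each match — 3 in all.

['ph', 'phud', 'xapn']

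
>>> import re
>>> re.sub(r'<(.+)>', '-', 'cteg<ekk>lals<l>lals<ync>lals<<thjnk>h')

'cteg-h'

Matches: at [4:37] → '<ekk>lals<l>lals<ync>lals<<thjnk>'.
`sub` substitutes '-' at each match site.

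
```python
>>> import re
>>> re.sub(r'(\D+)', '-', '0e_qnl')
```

'0-'

Pattern: one or more of a non-digit (captured).
Matches: at [1:6] → 'e_qnl'.
Every occurrence is swapped for '-'.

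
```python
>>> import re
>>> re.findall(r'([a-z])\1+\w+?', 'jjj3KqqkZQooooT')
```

The backreference `\1` re-matches whatever the first group consumed, character for character.
Matches: at [0:4] match 'jjj3', group 1 = 'j'; at [5:8] match 'qqk', group 1 = 'q'; at [10:15] match 'ooooT', group 1 = 'o'.
One capturing group, so `findall` returns just the captured substring from each match — 3 in all.

['j', 'q', 'o']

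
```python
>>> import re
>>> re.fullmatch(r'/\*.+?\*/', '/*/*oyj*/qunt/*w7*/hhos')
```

None

For `fullmatch`, every character of the input must be accounted for by the pattern.
Here there's no way to consume every character, so the call returns None.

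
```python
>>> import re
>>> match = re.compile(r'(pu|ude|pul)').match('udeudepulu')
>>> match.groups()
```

`match` is anchored at position 0; if the pattern doesn't fit there, it returns None.
The match spans [0:3] → 'ude'.
Captured: group 1 = 'ude'.

('ude',)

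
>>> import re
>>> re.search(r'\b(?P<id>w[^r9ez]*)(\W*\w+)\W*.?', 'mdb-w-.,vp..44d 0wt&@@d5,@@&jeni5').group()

Pattern: a word boundary (`\b`, zero-width); then the literal 'w', then zero or more of any character except [r9ez] (captured as 'id'); then zero or more of a non-word character, then one or more of a word character (captured); then zero or more of a non-word character, then optionally any character.
`search` walks the string left to right and returns the first match it finds.
The match spans [4:33] → 'w-.,vp..44d 0wt&@@d5,@@&jeni5'.
Captured: group 1 = 'w-.,vp..44d 0wt&@@d5,@@&j', group 2 = 'eni5'.

'w-.,vp..44d 0wt&@@d5,@@&jeni5'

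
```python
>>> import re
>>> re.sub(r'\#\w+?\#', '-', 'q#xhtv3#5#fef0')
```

'q-5#fef0'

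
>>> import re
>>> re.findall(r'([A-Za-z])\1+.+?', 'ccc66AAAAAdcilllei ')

['c', 'A', 'l']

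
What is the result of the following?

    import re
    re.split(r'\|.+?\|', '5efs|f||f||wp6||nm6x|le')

Matches to split on: at [4:7] → '|f|'; at [7:10] → '|f|'; at [10:15] → '|wp6|'; at [15:21] → '|nm6x|'.
`split` removes every match and returns the 5 fragments in between.

['5efs', '', '', '', 'le']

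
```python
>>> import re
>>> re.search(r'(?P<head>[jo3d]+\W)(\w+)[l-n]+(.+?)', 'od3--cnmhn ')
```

The pattern matches one or more of one of [jo3d], then a non-word character (captured as 'head'); then one or more of a word character (captured); then one or more of a character in [l-n]; then one or more of any character (lazy) (captured).
`search` walks the string left to right and returns the first match it finds.
Here the pattern never matches, so the call returns None.

None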